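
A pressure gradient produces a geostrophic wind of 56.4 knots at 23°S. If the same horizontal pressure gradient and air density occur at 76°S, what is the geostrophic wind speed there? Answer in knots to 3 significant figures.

With the same pressure gradient and density, V_g ∝ 1/f ∝ 1/sin φ.
V₂ = V₁ · sin φ₁ / sin φ₂ = 56.4 × sin 23° / sin 76°
V₂ = 56.4 × 0.3907/0.9703 = 22.7 knots

22.7 knots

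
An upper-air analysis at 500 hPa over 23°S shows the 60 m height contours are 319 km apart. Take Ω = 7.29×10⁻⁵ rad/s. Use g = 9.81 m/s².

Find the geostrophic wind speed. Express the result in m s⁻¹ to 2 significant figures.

32 m s⁻¹

Coriolis parameter at 23°S:
f = 2Ω sin φ = 2 × 7.29×10⁻⁵ × sin 23° = 5.70×10⁻⁵ s⁻¹
Height gradient: |∂Z/∂n| = 60 m / 319000 m = 1.88×10⁻⁴
On a pressure surface, geostrophic balance gives V_g = (g/f)|∂Z/∂n|:
V_g = 9.81 × 1.88×10⁻⁴ / 5.70×10⁻⁵ = 32.4 m/s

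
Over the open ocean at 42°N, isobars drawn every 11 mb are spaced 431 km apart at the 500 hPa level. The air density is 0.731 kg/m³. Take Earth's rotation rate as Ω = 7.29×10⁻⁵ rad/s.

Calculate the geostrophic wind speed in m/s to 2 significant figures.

Coriolis parameter at 42°N:
f = 2Ω sin φ = 2 × 7.29×10⁻⁵ × sin 42° = 9.76×10⁻⁵ s⁻¹
Pressure gradient: |∂P/∂n| = 1100 Pa / 431000 m = 2.55×10⁻³ Pa/m
Geostrophic balance (pressure-gradient force = Coriolis force):
V_g = (1/(fρ)) |∂P/∂n| = 2.55×10⁻³ / (9.76×10⁻⁵ × 0.731) = 35.8 m/s

36 m/s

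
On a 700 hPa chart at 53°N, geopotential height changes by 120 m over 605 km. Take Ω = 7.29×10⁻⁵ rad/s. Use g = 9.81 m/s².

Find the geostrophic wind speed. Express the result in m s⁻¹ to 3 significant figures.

Coriolis parameter at 53°N:
f = 2Ω sin φ = 2 × 7.29×10⁻⁵ × sin 53° = 1.16×10⁻⁴ s⁻¹
Height gradient: |∂Z/∂n| = 120 m / 605000 m = 1.98×10⁻⁴
On a pressure surface, geostrophic balance gives V_g = (g/f)|∂Z/∂n|:
V_g = 9.81 × 1.98×10⁻⁴ / 1.16×10⁻⁴ = 16.7 m/s

16.7 m s⁻¹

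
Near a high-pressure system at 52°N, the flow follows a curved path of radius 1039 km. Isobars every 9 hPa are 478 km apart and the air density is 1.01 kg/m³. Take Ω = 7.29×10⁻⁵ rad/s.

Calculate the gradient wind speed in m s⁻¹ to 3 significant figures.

19.4 m s⁻¹

Coriolis parameter at 52°N:
f = 2Ω sin φ = 2 × 7.29×10⁻⁵ × sin 52° = 1.15×10⁻⁴ s⁻¹
Pressure gradient: |∂P/∂n| = 900 Pa / 478000 m = 1.88×10⁻³ Pa/m
Geostrophic speed: V_g = |∂P/∂n|/(fρ) = 1.88×10⁻³/(1.15×10⁻⁴ × 1.01) = 16.2 m/s
Around a high, pressure-gradient force acts outward with centrifugal, so Coriolis balances both:
fV = (1/ρ)|∂P/∂n| + V²/R  →  V² − fR·V + fR·V_g = 0
With fR = 1.15×10⁻⁴ × 1039×10³ m = 119 m/s:
V = [fR − √((fR)² − 4 fR V_g)]/2 = [119 − √(119² − 4×119×16.2)]/2 = 19.4 m/s
Supergeostrophic (V > V_g = 16.2 m/s), as expected around a high.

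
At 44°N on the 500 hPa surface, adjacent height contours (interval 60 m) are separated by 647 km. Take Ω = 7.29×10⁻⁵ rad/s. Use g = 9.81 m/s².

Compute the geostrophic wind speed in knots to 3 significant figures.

Coriolis parameter at 44°N:
f = 2Ω sin φ = 2 × 7.29×10⁻⁵ × sin 44° = 1.01×10⁻⁴ s⁻¹
Height gradient: |∂Z/∂n| = 60 m / 647000 m = 9.27×10⁻⁵
On a pressure surface, geostrophic balance gives V_g = (g/f)|∂Z/∂n|:
V_g = 9.81 × 9.27×10⁻⁵ / 1.01×10⁻⁴ = 8.98 m/s
Converting: 8.98 m/s × 1.944 = 17.5 knots

17.5 knots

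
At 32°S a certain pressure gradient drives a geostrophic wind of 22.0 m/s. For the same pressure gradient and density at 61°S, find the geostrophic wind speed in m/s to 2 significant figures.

13 m/s

With the same pressure gradient and density, V_g ∝ 1/f ∝ 1/sin φ.
V₂ = V₁ · sin φ₁ / sin φ₂ = 22.0 × sin 32° / sin 61°
V₂ = 22.0 × 0.5299/0.8746 = 13 m/s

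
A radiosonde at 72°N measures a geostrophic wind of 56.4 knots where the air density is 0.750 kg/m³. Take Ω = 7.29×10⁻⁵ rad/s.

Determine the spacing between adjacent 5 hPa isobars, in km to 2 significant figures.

Coriolis parameter at 72°N:
f = 2Ω sin φ = 2 × 7.29×10⁻⁵ × sin 72° = 1.39×10⁻⁴ s⁻¹
Wind speed in SI: 56.4 knots = 29.0 m/s
Geostrophic balance rearranged: |∂P/∂n| = f ρ V_g
|∂P/∂n| = 1.39×10⁻⁴ × 0.750 × 29.0 = 3.02×10⁻³ Pa/m
Isobar spacing: Δn = ΔP/|∂P/∂n| = 500 Pa / 3.02×10⁻³ Pa/m = 165702 m ≈ 170 km

170 km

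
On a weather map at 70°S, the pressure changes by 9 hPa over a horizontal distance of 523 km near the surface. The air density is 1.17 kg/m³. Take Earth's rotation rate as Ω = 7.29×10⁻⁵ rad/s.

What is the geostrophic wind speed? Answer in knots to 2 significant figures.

21 knots

Coriolis parameter at 70°S:
f = 2Ω sin φ = 2 × 7.29×10⁻⁵ × sin 70° = 1.37×10⁻⁴ s⁻¹
Pressure gradient: |∂P/∂n| = 900 Pa / 523000 m = 1.72×10⁻³ Pa/m
Geostrophic balance (pressure-gradient force = Coriolis force):
V_g = (1/(fρ)) |∂P/∂n| = 1.72×10⁻³ / (1.37×10⁻⁴ × 1.17) = 10.7 m/s
Converting: 10.7 m/s × 1.944 = 21 knots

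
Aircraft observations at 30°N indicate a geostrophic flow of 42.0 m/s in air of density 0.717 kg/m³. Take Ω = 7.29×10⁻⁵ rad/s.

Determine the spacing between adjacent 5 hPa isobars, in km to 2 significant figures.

230 km

Coriolis parameter at 30°N:
f = 2Ω sin φ = 2 × 7.29×10⁻⁵ × sin 30° = 7.29×10⁻⁵ s⁻¹
Geostrophic balance rearranged: |∂P/∂n| = f ρ V_g
|∂P/∂n| = 7.29×10⁻⁵ × 0.717 × 42.0 = 2.20×10⁻³ Pa/m
Isobar spacing: Δn = ΔP/|∂P/∂n| = 500 Pa / 2.20×10⁻³ Pa/m = 227758 m ≈ 230 km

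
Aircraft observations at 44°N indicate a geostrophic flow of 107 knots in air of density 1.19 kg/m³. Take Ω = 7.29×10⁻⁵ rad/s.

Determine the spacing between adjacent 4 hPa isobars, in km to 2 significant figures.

Coriolis parameter at 44°N:
f = 2Ω sin φ = 2 × 7.29×10⁻⁵ × sin 44° = 1.01×10⁻⁴ s⁻¹
Wind speed in SI: 107 knots = 55.0 m/s
Geostrophic balance rearranged: |∂P/∂n| = f ρ V_g
|∂P/∂n| = 1.01×10⁻⁴ × 1.19 × 55.0 = 6.63×10⁻³ Pa/m
Isobar spacing: Δn = ΔP/|∂P/∂n| = 400 Pa / 6.63×10⁻³ Pa/m = 60292 m ≈ 60 km

60 km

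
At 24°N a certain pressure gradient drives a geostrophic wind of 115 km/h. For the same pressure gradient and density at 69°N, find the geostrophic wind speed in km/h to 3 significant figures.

50.1 km/h

With the same pressure gradient and density, V_g ∝ 1/f ∝ 1/sin φ.
V₂ = V₁ · sin φ₁ / sin φ₂ = 115 × sin 24° / sin 69°
V₂ = 115 × 0.4067/0.9336 = 50.1 km/h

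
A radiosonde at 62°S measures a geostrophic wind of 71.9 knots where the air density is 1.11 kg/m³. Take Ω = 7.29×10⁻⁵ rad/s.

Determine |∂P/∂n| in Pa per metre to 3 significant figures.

Coriolis parameter at 62°S:
f = 2Ω sin φ = 2 × 7.29×10⁻⁵ × sin 62° = 1.29×10⁻⁴ s⁻¹
Wind speed in SI: 71.9 knots = 37.0 m/s
Geostrophic balance rearranged: |∂P/∂n| = f ρ V_g
|∂P/∂n| = 1.29×10⁻⁴ × 1.11 × 37.0 = 5.29×10⁻³ Pa/m

5.29×10⁻³ Pa/m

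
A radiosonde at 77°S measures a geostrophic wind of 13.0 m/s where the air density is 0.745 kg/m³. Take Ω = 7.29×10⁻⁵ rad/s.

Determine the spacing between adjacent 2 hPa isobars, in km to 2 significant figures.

150 km

Coriolis parameter at 77°S:
f = 2Ω sin φ = 2 × 7.29×10⁻⁵ × sin 77° = 1.42×10⁻⁴ s⁻¹
Geostrophic balance rearranged: |∂P/∂n| = f ρ V_g
|∂P/∂n| = 1.42×10⁻⁴ × 0.745 × 13.0 = 1.38×10⁻³ Pa/m
Isobar spacing: Δn = ΔP/|∂P/∂n| = 200 Pa / 1.38×10⁻³ Pa/m = 145361 m ≈ 150 km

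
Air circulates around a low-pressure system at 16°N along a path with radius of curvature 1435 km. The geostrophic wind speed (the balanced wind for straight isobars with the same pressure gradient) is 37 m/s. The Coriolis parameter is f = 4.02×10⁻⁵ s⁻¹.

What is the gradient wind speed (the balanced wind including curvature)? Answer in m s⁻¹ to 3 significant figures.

25.6 m s⁻¹

Around a low, centrifugal force acts outward with Coriolis, so pressure-gradient force balances both:
(1/ρ)|∂P/∂n| = fV + V²/R  →  V² + fR·V − fR·V_g = 0
With fR = 4.02×10⁻⁵ × 1435×10³ m = 57.7 m/s:
V = [−fR + √((fR)² + 4 fR V_g)]/2 = [−57.7 + √(57.7² + 4×57.7×37)]/2 = 25.6 m/s
Subgeostrophic (V < V_g = 37 m/s), as expected around a low.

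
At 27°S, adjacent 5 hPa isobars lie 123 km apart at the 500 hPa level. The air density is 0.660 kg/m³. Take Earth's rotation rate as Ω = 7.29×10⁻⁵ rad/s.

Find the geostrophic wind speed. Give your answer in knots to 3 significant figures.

Coriolis parameter at 27°S:
f = 2Ω sin φ = 2 × 7.29×10⁻⁵ × sin 27° = 6.62×10⁻⁵ s⁻¹
Pressure gradient: |∂P/∂n| = 500 Pa / 123000 m = 4.07×10⁻³ Pa/m
Geostrophic balance (pressure-gradient force = Coriolis force):
V_g = (1/(fρ)) |∂P/∂n| = 4.07×10⁻³ / (6.62×10⁻⁵ × 0.660) = 93.1 m/s
Converting: 93.1 m/s × 1.944 = 181 knots

181 knots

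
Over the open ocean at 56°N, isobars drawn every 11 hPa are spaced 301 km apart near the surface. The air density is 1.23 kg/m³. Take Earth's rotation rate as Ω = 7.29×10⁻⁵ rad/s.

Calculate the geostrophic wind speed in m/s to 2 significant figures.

Coriolis parameter at 56°N:
f = 2Ω sin φ = 2 × 7.29×10⁻⁵ × sin 56° = 1.21×10⁻⁴ s⁻¹
Pressure gradient: |∂P/∂n| = 1100 Pa / 301000 m = 3.65×10⁻³ Pa/m
Geostrophic balance (pressure-gradient force = Coriolis force):
V_g = (1/(fρ)) |∂P/∂n| = 3.65×10⁻³ / (1.21×10⁻⁴ × 1.23) = 24.6 m/s

25 m/s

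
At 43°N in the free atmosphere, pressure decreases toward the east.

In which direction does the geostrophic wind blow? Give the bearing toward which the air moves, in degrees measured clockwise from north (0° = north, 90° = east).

The pressure-gradient force points toward the east (bearing 090°).
Geostrophic balance: in the Northern Hemisphere the Coriolis force deflects motion to the right, so the geostrophic wind blows 90° to the right of the pressure-gradient force (low pressure on the left).
Rotating 090° by 90° clockwise gives 180° — the wind blows toward the south.

180°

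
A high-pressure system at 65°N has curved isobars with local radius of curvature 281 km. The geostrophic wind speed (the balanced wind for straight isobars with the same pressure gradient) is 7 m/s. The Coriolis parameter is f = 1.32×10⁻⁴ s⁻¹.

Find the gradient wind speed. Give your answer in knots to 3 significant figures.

Around a high, pressure-gradient force acts outward with centrifugal, so Coriolis balances both:
fV = (1/ρ)|∂P/∂n| + V²/R  →  V² − fR·V + fR·V_g = 0
With fR = 1.32×10⁻⁴ × 281×10³ m = 37.1 m/s:
V = [fR − √((fR)² − 4 fR V_g)]/2 = [37.1 − √(37.1² − 4×37.1×7)]/2 = 9.36 m/s
Supergeostrophic (V > V_g = 7 m/s), as expected around a high.
Converting: 9.36 m/s × 1.944 = 18.2 knots

18.2 knots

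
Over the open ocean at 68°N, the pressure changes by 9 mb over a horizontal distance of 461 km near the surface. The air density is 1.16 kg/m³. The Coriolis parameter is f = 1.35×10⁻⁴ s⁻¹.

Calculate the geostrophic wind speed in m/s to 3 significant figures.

12.5 m/s

Pressure gradient: |∂P/∂n| = 900 Pa / 461000 m = 1.95×10⁻³ Pa/m
Geostrophic balance (pressure-gradient force = Coriolis force):
V_g = (1/(fρ)) |∂P/∂n| = 1.95×10⁻³ / (1.35×10⁻⁴ × 1.16) = 12.5 m/s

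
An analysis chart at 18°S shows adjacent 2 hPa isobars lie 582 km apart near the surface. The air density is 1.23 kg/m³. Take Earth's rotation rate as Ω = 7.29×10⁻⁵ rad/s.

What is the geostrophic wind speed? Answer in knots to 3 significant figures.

Coriolis parameter at 18°S:
f = 2Ω sin φ = 2 × 7.29×10⁻⁵ × sin 18° = 4.51×10⁻⁵ s⁻¹
Pressure gradient: |∂P/∂n| = 200 Pa / 582000 m = 3.44×10⁻⁴ Pa/m
Geostrophic balance (pressure-gradient force = Coriolis force):
V_g = (1/(fρ)) |∂P/∂n| = 3.44×10⁻⁴ / (4.51×10⁻⁵ × 1.23) = 6.20 m/s
Converting: 6.20 m/s × 1.944 = 12.1 knots

12.1 knots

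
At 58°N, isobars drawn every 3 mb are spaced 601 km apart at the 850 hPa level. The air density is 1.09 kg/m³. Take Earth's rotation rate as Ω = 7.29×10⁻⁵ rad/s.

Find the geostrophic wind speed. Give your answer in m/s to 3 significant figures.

3.70 m/s

Coriolis parameter at 58°N:
f = 2Ω sin φ = 2 × 7.29×10⁻⁵ × sin 58° = 1.24×10⁻⁴ s⁻¹
Pressure gradient: |∂P/∂n| = 300 Pa / 601000 m = 4.99×10⁻⁴ Pa/m
Geostrophic balance (pressure-gradient force = Coriolis force):
V_g = (1/(fρ)) |∂P/∂n| = 4.99×10⁻⁴ / (1.24×10⁻⁴ × 1.09) = 3.70 m/s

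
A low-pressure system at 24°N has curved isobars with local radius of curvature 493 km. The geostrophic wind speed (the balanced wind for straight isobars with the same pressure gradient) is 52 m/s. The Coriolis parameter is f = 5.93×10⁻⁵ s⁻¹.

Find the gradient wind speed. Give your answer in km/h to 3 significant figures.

97.3 km/h

Around a low, centrifugal force acts outward with Coriolis, so pressure-gradient force balances both:
(1/ρ)|∂P/∂n| = fV + V²/R  →  V² + fR·V − fR·V_g = 0
With fR = 5.93×10⁻⁵ × 493×10³ m = 29.2 m/s:
V = [−fR + √((fR)² + 4 fR V_g)]/2 = [−29.2 + √(29.2² + 4×29.2×52)]/2 = 27 m/s
Subgeostrophic (V < V_g = 52 m/s), as expected around a low.
Converting: 27 m/s × 3.6 = 97.3 km/h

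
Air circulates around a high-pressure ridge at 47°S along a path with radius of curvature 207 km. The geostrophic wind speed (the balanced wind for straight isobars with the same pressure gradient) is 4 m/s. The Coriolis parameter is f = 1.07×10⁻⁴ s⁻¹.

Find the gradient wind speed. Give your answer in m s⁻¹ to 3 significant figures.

5.24 m s⁻¹

Around a high, pressure-gradient force acts outward with centrifugal, so Coriolis balances both:
fV = (1/ρ)|∂P/∂n| + V²/R  →  V² − fR·V + fR·V_g = 0
With fR = 1.07×10⁻⁴ × 207×10³ m = 22.1 m/s:
V = [fR − √((fR)² − 4 fR V_g)]/2 = [22.1 − √(22.1² − 4×22.1×4)]/2 = 5.24 m/s
Supergeostrophic (V > V_g = 4 m/s), as expected around a high.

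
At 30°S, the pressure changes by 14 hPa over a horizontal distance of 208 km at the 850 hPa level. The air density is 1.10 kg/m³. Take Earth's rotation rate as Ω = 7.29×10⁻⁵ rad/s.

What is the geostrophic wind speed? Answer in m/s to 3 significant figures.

83.9 m/s

Coriolis parameter at 30°S:
f = 2Ω sin φ = 2 × 7.29×10⁻⁵ × sin 30° = 7.29×10⁻⁵ s⁻¹
Pressure gradient: |∂P/∂n| = 1400 Pa / 208000 m = 6.73×10⁻³ Pa/m
Geostrophic balance (pressure-gradient force = Coriolis force):
V_g = (1/(fρ)) |∂P/∂n| = 6.73×10⁻³ / (7.29×10⁻⁵ × 1.10) = 83.9 m/s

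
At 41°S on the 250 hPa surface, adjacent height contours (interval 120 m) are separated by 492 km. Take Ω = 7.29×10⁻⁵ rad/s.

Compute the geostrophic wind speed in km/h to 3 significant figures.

90.1 km/h

Coriolis parameter at 41°S:
f = 2Ω sin φ = 2 × 7.29×10⁻⁵ × sin 41° = 9.57×10⁻⁵ s⁻¹
Height gradient: |∂Z/∂n| = 120 m / 492000 m = 2.44×10⁻⁴
On a pressure surface, geostrophic balance gives V_g = (g/f)|∂Z/∂n|:
V_g = 9.81 × 2.44×10⁻⁴ / 9.57×10⁻⁵ = 25.0 m/s
Converting: 25.0 m/s × 3.6 = 90.1 km/h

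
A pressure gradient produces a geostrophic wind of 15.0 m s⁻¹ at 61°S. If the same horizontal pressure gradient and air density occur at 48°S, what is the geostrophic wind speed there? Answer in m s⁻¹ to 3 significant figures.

17.7 m s⁻¹

With the same pressure gradient and density, V_g ∝ 1/f ∝ 1/sin φ.
V₂ = V₁ · sin φ₁ / sin φ₂ = 15.0 × sin 61° / sin 48°
V₂ = 15.0 × 0.8746/0.7431 = 17.7 m s⁻¹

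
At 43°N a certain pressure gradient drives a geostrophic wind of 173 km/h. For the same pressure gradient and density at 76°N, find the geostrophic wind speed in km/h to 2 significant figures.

120 km/h

With the same pressure gradient and density, V_g ∝ 1/f ∝ 1/sin φ.
V₂ = V₁ · sin φ₁ / sin φ₂ = 173 × sin 43° / sin 76°
V₂ = 173 × 0.6820/0.9703 = 120 km/h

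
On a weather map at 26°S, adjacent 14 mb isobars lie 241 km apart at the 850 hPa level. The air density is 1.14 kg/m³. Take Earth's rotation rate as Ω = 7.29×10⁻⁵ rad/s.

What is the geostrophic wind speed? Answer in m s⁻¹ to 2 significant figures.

Coriolis parameter at 26°S:
f = 2Ω sin φ = 2 × 7.29×10⁻⁵ × sin 26° = 6.39×10⁻⁵ s⁻¹
Pressure gradient: |∂P/∂n| = 1400 Pa / 241000 m = 5.81×10⁻³ Pa/m
Geostrophic balance (pressure-gradient force = Coriolis force):
V_g = (1/(fρ)) |∂P/∂n| = 5.81×10⁻³ / (6.39×10⁻⁵ × 1.14) = 79.7 m/s

80 m s⁻¹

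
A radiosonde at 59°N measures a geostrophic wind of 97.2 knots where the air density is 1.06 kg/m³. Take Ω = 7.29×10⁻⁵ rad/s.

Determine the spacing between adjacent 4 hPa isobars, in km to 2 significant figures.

60 km

Coriolis parameter at 59°N:
f = 2Ω sin φ = 2 × 7.29×10⁻⁵ × sin 59° = 1.25×10⁻⁴ s⁻¹
Wind speed in SI: 97.2 knots = 50.0 m/s
Geostrophic balance rearranged: |∂P/∂n| = f ρ V_g
|∂P/∂n| = 1.25×10⁻⁴ × 1.06 × 50.0 = 6.62×10⁻³ Pa/m
Isobar spacing: Δn = ΔP/|∂P/∂n| = 400 Pa / 6.62×10⁻³ Pa/m = 60385 m ≈ 60 km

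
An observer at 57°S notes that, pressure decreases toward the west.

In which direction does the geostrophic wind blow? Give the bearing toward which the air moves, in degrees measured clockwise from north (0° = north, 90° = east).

180°

The pressure-gradient force points toward the west (bearing 270°).
Geostrophic balance: in the Southern Hemisphere the Coriolis force deflects motion to the left, so the geostrophic wind blows 90° to the left of the pressure-gradient force (low pressure on the right).
Rotating 270° by 90° counterclockwise gives 180° — the wind blows toward the south.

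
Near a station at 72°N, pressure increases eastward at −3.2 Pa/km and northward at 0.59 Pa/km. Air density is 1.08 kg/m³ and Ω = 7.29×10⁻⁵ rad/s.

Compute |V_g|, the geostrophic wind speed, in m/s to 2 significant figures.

22 m/s

Coriolis parameter at 72°N:
f = 2Ω sin φ = 2 × 7.29×10⁻⁵ × sin 72° = 1.39×10⁻⁴ s⁻¹
Component geostrophic relations (x east, y north):
u_g = −(1/(fρ)) ∂P/∂y,  v_g = (1/(fρ)) ∂P/∂x
u_g = −(0.59×10⁻³)/(1.39×10⁻⁴ × 1.08) = −3.94 m/s;  v_g = (−3.2×10⁻³)/(1.39×10⁻⁴ × 1.08) = −21.4 m/s
|V_g| = √(u_g² + v_g²) = 21.7 m/s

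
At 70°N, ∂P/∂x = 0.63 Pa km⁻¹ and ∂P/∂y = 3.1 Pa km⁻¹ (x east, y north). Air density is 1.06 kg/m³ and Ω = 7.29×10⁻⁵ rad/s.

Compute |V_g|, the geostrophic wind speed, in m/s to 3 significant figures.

21.8 m/s

Coriolis parameter at 70°N:
f = 2Ω sin φ = 2 × 7.29×10⁻⁵ × sin 70° = 1.37×10⁻⁴ s⁻¹
Component geostrophic relations (x east, y north):
u_g = −(1/(fρ)) ∂P/∂y,  v_g = (1/(fρ)) ∂P/∂x
u_g = −(3.1×10⁻³)/(1.37×10⁻⁴ × 1.06) = −21.3 m/s;  v_g = (0.63×10⁻³)/(1.37×10⁻⁴ × 1.06) = 4.34 m/s
|V_g| = √(u_g² + v_g²) = 21.8 m/s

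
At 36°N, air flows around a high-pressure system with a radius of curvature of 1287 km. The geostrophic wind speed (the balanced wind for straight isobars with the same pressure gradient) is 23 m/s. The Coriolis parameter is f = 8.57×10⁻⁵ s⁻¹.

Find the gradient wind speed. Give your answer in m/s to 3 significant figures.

Around a high, pressure-gradient force acts outward with centrifugal, so Coriolis balances both:
fV = (1/ρ)|∂P/∂n| + V²/R  →  V² − fR·V + fR·V_g = 0
With fR = 8.57×10⁻⁵ × 1287×10³ m = 110 m/s:
V = [fR − √((fR)² − 4 fR V_g)]/2 = [110 − √(110² − 4×110×23)]/2 = 32.7 m/s
Supergeostrophic (V > V_g = 23 m/s), as expected around a high.

32.7 m/s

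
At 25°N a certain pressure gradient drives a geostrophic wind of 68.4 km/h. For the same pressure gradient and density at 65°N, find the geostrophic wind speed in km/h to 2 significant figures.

With the same pressure gradient and density, V_g ∝ 1/f ∝ 1/sin φ.
V₂ = V₁ · sin φ₁ / sin φ₂ = 68.4 × sin 25° / sin 65°
V₂ = 68.4 × 0.4226/0.9063 = 32 km/h

32 km/h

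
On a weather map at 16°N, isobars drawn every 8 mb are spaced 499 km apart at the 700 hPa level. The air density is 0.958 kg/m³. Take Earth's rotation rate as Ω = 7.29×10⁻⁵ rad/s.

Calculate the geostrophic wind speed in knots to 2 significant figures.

Coriolis parameter at 16°N:
f = 2Ω sin φ = 2 × 7.29×10⁻⁵ × sin 16° = 4.02×10⁻⁵ s⁻¹
Pressure gradient: |∂P/∂n| = 800 Pa / 499000 m = 1.60×10⁻³ Pa/m
Geostrophic balance (pressure-gradient force = Coriolis force):
V_g = (1/(fρ)) |∂P/∂n| = 1.60×10⁻³ / (4.02×10⁻⁵ × 0.958) = 41.6 m/s
Converting: 41.6 m/s × 1.944 = 81 knots

81 knots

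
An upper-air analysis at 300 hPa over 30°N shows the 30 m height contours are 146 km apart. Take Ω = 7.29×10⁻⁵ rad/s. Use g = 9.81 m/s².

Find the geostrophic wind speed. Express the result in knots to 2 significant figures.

Coriolis parameter at 30°N:
f = 2Ω sin φ = 2 × 7.29×10⁻⁵ × sin 30° = 7.29×10⁻⁵ s⁻¹
Height gradient: |∂Z/∂n| = 30 m / 146000 m = 2.05×10⁻⁴
On a pressure surface, geostrophic balance gives V_g = (g/f)|∂Z/∂n|:
V_g = 9.81 × 2.05×10⁻⁴ / 7.29×10⁻⁵ = 27.7 m/s
Converting: 27.7 m/s × 1.944 = 54 knots

54 knots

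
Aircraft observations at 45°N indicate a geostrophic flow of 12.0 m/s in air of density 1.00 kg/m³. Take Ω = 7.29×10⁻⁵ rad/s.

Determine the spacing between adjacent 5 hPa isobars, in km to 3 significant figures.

Coriolis parameter at 45°N:
f = 2Ω sin φ = 2 × 7.29×10⁻⁵ × sin 45° = 1.03×10⁻⁴ s⁻¹
Geostrophic balance rearranged: |∂P/∂n| = f ρ V_g
|∂P/∂n| = 1.03×10⁻⁴ × 1.00 × 12.0 = 1.24×10⁻³ Pa/m
Isobar spacing: Δn = ΔP/|∂P/∂n| = 500 Pa / 1.24×10⁻³ Pa/m = 404153 m ≈ 404 km

404 km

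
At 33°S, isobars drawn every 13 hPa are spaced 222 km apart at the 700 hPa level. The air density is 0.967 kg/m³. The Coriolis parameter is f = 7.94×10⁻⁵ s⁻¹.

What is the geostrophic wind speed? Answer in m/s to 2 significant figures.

76 m/s

Pressure gradient: |∂P/∂n| = 1300 Pa / 222000 m = 5.86×10⁻³ Pa/m
Geostrophic balance (pressure-gradient force = Coriolis force):
V_g = (1/(fρ)) |∂P/∂n| = 5.86×10⁻³ / (7.94×10⁻⁵ × 0.967) = 76.3 m/s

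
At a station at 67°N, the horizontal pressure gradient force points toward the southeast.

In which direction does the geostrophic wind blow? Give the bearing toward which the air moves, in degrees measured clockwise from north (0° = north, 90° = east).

The pressure-gradient force points toward the southeast (bearing 135°).
Geostrophic balance: in the Northern Hemisphere the Coriolis force deflects motion to the right, so the geostrophic wind blows 90° to the right of the pressure-gradient force (low pressure on the left).
Rotating 135° by 90° clockwise gives 225° — the wind blows toward the southwest.

225°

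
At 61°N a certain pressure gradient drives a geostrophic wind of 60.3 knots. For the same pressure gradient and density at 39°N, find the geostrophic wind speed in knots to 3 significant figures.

With the same pressure gradient and density, V_g ∝ 1/f ∝ 1/sin φ.
V₂ = V₁ · sin φ₁ / sin φ₂ = 60.3 × sin 61° / sin 39°
V₂ = 60.3 × 0.8746/0.6293 = 83.8 knots

83.8 knots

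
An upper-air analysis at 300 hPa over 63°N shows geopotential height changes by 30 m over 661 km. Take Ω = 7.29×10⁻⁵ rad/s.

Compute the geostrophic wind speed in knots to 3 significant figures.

6.66 knots

Coriolis parameter at 63°N:
f = 2Ω sin φ = 2 × 7.29×10⁻⁵ × sin 63° = 1.30×10⁻⁴ s⁻¹
Height gradient: |∂Z/∂n| = 30 m / 661000 m = 4.54×10⁻⁵
On a pressure surface, geostrophic balance gives V_g = (g/f)|∂Z/∂n|:
V_g = 9.81 × 4.54×10⁻⁵ / 1.30×10⁻⁴ = 3.43 m/s
Converting: 3.43 m/s × 1.944 = 6.66 knots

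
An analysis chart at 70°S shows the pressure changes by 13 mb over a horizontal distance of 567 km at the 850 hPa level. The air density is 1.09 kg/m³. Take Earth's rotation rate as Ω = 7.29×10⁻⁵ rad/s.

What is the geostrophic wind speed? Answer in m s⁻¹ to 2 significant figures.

Coriolis parameter at 70°S:
f = 2Ω sin φ = 2 × 7.29×10⁻⁵ × sin 70° = 1.37×10⁻⁴ s⁻¹
Pressure gradient: |∂P/∂n| = 1300 Pa / 567000 m = 2.29×10⁻³ Pa/m
Geostrophic balance (pressure-gradient force = Coriolis force):
V_g = (1/(fρ)) |∂P/∂n| = 2.29×10⁻³ / (1.37×10⁻⁴ × 1.09) = 15.4 m/s

15 m s⁻¹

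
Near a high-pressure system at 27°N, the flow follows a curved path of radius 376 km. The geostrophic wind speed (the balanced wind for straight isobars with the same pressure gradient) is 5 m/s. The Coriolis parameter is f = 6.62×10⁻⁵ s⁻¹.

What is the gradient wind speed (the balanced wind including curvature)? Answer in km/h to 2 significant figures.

25 km/h

Around a high, pressure-gradient force acts outward with centrifugal, so Coriolis balances both:
fV = (1/ρ)|∂P/∂n| + V²/R  →  V² − fR·V + fR·V_g = 0
With fR = 6.62×10⁻⁵ × 376×10³ m = 24.9 m/s:
V = [fR − √((fR)² − 4 fR V_g)]/2 = [24.9 − √(24.9² − 4×24.9×5)]/2 = 6.93 m/s
Supergeostrophic (V > V_g = 5 m/s), as expected around a high.
Converting: 6.93 m/s × 3.6 = 25 km/h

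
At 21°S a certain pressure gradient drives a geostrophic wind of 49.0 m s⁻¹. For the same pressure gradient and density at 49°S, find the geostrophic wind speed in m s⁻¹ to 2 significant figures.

With the same pressure gradient and density, V_g ∝ 1/f ∝ 1/sin φ.
V₂ = V₁ · sin φ₁ / sin φ₂ = 49.0 × sin 21° / sin 49°
V₂ = 49.0 × 0.3584/0.7547 = 23 m s⁻¹

23 m s⁻¹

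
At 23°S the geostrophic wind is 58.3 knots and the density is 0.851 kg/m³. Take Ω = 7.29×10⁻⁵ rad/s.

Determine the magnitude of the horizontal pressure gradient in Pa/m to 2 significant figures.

Coriolis parameter at 23°S:
f = 2Ω sin φ = 2 × 7.29×10⁻⁵ × sin 23° = 5.70×10⁻⁵ s⁻¹
Wind speed in SI: 58.3 knots = 30.0 m/s
Geostrophic balance rearranged: |∂P/∂n| = f ρ V_g
|∂P/∂n| = 5.70×10⁻⁵ × 0.851 × 30.0 = 1.45×10⁻³ Pa/m

1.5×10⁻³ Pa/m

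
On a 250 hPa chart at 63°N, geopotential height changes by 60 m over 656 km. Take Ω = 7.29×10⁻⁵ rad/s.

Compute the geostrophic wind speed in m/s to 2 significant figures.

6.9 m/s

Coriolis parameter at 63°N:
f = 2Ω sin φ = 2 × 7.29×10⁻⁵ × sin 63° = 1.30×10⁻⁴ s⁻¹
Height gradient: |∂Z/∂n| = 60 m / 656000 m = 9.15×10⁻⁵
On a pressure surface, geostrophic balance gives V_g = (g/f)|∂Z/∂n|:
V_g = 9.81 × 9.15×10⁻⁵ / 1.30×10⁻⁴ = 6.91 m/s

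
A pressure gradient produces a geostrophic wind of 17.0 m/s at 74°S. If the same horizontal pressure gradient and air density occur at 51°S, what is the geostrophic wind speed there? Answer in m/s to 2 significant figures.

21 m/s

With the same pressure gradient and density, V_g ∝ 1/f ∝ 1/sin φ.
V₂ = V₁ · sin φ₁ / sin φ₂ = 17.0 × sin 74° / sin 51°
V₂ = 17.0 × 0.9613/0.7771 = 21 m/s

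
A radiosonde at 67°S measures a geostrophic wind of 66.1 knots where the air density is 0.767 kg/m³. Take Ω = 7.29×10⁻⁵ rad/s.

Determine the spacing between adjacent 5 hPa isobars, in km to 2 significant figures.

Coriolis parameter at 67°S:
f = 2Ω sin φ = 2 × 7.29×10⁻⁵ × sin 67° = 1.34×10⁻⁴ s⁻¹
Wind speed in SI: 66.1 knots = 34.0 m/s
Geostrophic balance rearranged: |∂P/∂n| = f ρ V_g
|∂P/∂n| = 1.34×10⁻⁴ × 0.767 × 34.0 = 3.50×10⁻³ Pa/m
Isobar spacing: Δn = ΔP/|∂P/∂n| = 500 Pa / 3.50×10⁻³ Pa/m = 142841 m ≈ 140 km

140 km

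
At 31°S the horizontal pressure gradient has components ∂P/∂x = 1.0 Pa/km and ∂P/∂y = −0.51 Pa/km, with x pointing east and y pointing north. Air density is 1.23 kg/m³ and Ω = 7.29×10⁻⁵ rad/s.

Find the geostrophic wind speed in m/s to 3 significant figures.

12.2 m/s

Coriolis parameter at 31°S:
f = 2Ω sin φ = 2 × 7.29×10⁻⁵ × sin 31° = 7.51×10⁻⁵ s⁻¹
In the Southern Hemisphere f is negative: f = −7.51×10⁻⁵ s⁻¹.
Component geostrophic relations (x east, y north):
u_g = −(1/(fρ)) ∂P/∂y,  v_g = (1/(fρ)) ∂P/∂x
u_g = −(−0.51×10⁻³)/(−7.51×10⁻⁵ × 1.23) = −5.52 m/s;  v_g = (1.0×10⁻³)/(−7.51×10⁻⁵ × 1.23) = −10.8 m/s
|V_g| = √(u_g² + v_g²) = 12.2 m/s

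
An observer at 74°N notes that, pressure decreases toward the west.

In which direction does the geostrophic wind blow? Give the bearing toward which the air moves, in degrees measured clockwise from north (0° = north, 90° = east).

000°

The pressure-gradient force points toward the west (bearing 270°).
Geostrophic balance: in the Northern Hemisphere the Coriolis force deflects motion to the right, so the geostrophic wind blows 90° to the right of the pressure-gradient force (low pressure on the left).
Rotating 270° by 90° clockwise gives 000° — the wind blows toward the north.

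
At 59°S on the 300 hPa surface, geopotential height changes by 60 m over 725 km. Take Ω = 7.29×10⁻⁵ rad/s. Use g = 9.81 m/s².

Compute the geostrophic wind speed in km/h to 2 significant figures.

23 km/h

Coriolis parameter at 59°S:
f = 2Ω sin φ = 2 × 7.29×10⁻⁵ × sin 59° = 1.25×10⁻⁴ s⁻¹
Height gradient: |∂Z/∂n| = 60 m / 725000 m = 8.28×10⁻⁵
On a pressure surface, geostrophic balance gives V_g = (g/f)|∂Z/∂n|:
V_g = 9.81 × 8.28×10⁻⁵ / 1.25×10⁻⁴ = 6.50 m/s
Converting: 6.50 m/s × 3.6 = 23 km/h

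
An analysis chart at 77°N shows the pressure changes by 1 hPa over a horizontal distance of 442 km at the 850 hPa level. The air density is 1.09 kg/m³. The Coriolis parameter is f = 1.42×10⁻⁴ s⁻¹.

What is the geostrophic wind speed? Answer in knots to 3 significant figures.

Pressure gradient: |∂P/∂n| = 100 Pa / 442000 m = 2.26×10⁻⁴ Pa/m
Geostrophic balance (pressure-gradient force = Coriolis force):
V_g = (1/(fρ)) |∂P/∂n| = 2.26×10⁻⁴ / (1.42×10⁻⁴ × 1.09) = 1.46 m/s
Converting: 1.46 m/s × 1.944 = 2.84 knots

2.84 knots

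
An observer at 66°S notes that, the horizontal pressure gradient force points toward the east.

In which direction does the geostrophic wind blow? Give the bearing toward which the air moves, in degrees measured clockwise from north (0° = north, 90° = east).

The pressure-gradient force points toward the east (bearing 090°).
Geostrophic balance: in the Southern Hemisphere the Coriolis force deflects motion to the left, so the geostrophic wind blows 90° to the left of the pressure-gradient force (low pressure on the right).
Rotating 090° by 90° counterclockwise gives 000° — the wind blows toward the north.

000°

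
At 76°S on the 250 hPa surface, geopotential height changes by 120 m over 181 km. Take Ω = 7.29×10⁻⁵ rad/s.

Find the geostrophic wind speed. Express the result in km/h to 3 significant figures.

166 km/h

Coriolis parameter at 76°S:
f = 2Ω sin φ = 2 × 7.29×10⁻⁵ × sin 76° = 1.41×10⁻⁴ s⁻¹
Height gradient: |∂Z/∂n| = 120 m / 181000 m = 6.63×10⁻⁴
On a pressure surface, geostrophic balance gives V_g = (g/f)|∂Z/∂n|:
V_g = 9.81 × 6.63×10⁻⁴ / 1.41×10⁻⁴ = 46.0 m/s
Converting: 46.0 m/s × 3.6 = 166 km/h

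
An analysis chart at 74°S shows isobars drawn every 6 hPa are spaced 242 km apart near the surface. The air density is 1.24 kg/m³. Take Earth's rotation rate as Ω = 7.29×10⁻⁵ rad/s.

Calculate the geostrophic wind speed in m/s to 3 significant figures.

Coriolis parameter at 74°S:
f = 2Ω sin φ = 2 × 7.29×10⁻⁵ × sin 74° = 1.40×10⁻⁴ s⁻¹
Pressure gradient: |∂P/∂n| = 600 Pa / 242000 m = 2.48×10⁻³ Pa/m
Geostrophic balance (pressure-gradient force = Coriolis force):
V_g = (1/(fρ)) |∂P/∂n| = 2.48×10⁻³ / (1.40×10⁻⁴ × 1.24) = 14.3 m/s

14.3 m/s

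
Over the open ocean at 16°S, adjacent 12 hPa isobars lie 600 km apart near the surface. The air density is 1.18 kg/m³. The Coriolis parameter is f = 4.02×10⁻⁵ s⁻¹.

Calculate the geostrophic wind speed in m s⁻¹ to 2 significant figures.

42 m s⁻¹

Pressure gradient: |∂P/∂n| = 1200 Pa / 600000 m = 2.00×10⁻³ Pa/m
Geostrophic balance (pressure-gradient force = Coriolis force):
V_g = (1/(fρ)) |∂P/∂n| = 2.00×10⁻³ / (4.02×10⁻⁵ × 1.18) = 42.2 m/s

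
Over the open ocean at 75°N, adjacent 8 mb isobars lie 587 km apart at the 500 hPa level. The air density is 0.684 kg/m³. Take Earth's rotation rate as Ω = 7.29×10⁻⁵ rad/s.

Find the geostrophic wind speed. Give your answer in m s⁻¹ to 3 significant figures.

Coriolis parameter at 75°N:
f = 2Ω sin φ = 2 × 7.29×10⁻⁵ × sin 75° = 1.41×10⁻⁴ s⁻¹
Pressure gradient: |∂P/∂n| = 800 Pa / 587000 m = 1.36×10⁻³ Pa/m
Geostrophic balance (pressure-gradient force = Coriolis force):
V_g = (1/(fρ)) |∂P/∂n| = 1.36×10⁻³ / (1.41×10⁻⁴ × 0.684) = 14.1 m/s

14.1 m s⁻¹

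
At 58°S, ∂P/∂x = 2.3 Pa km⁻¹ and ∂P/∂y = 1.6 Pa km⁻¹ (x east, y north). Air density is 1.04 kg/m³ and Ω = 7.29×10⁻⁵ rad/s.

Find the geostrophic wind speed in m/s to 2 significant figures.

Coriolis parameter at 58°S:
f = 2Ω sin φ = 2 × 7.29×10⁻⁵ × sin 58° = 1.24×10⁻⁴ s⁻¹
In the Southern Hemisphere f is negative: f = −1.24×10⁻⁴ s⁻¹.
Component geostrophic relations (x east, y north):
u_g = −(1/(fρ)) ∂P/∂y,  v_g = (1/(fρ)) ∂P/∂x
u_g = −(1.6×10⁻³)/(−1.24×10⁻⁴ × 1.04) = 12.4 m/s;  v_g = (2.3×10⁻³)/(−1.24×10⁻⁴ × 1.04) = −17.9 m/s
|V_g| = √(u_g² + v_g²) = 21.8 m/s

22 m/s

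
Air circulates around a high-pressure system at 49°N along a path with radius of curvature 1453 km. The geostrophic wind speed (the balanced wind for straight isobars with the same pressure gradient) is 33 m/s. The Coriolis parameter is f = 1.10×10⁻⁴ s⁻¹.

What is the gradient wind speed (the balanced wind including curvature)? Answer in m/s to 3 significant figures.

Around a high, pressure-gradient force acts outward with centrifugal, so Coriolis balances both:
fV = (1/ρ)|∂P/∂n| + V²/R  →  V² − fR·V + fR·V_g = 0
With fR = 1.10×10⁻⁴ × 1453×10³ m = 160 m/s:
V = [fR − √((fR)² − 4 fR V_g)]/2 = [160 − √(160² − 4×160×33)]/2 = 46.6 m/s
Supergeostrophic (V > V_g = 33 m/s), as expected around a high.

46.6 m/s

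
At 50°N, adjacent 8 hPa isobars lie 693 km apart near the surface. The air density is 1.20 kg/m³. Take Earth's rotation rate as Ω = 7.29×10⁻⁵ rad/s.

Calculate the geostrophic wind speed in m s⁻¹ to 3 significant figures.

Coriolis parameter at 50°N:
f = 2Ω sin φ = 2 × 7.29×10⁻⁵ × sin 50° = 1.12×10⁻⁴ s⁻¹
Pressure gradient: |∂P/∂n| = 800 Pa / 693000 m = 1.15×10⁻³ Pa/m
Geostrophic balance (pressure-gradient force = Coriolis force):
V_g = (1/(fρ)) |∂P/∂n| = 1.15×10⁻³ / (1.12×10⁻⁴ × 1.20) = 8.61 m/s

8.61 m s⁻¹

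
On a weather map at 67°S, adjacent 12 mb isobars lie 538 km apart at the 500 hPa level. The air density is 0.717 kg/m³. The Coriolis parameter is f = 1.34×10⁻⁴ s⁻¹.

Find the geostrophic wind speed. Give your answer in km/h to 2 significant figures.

84 km/h

Pressure gradient: |∂P/∂n| = 1200 Pa / 538000 m = 2.23×10⁻³ Pa/m
Geostrophic balance (pressure-gradient force = Coriolis force):
V_g = (1/(fρ)) |∂P/∂n| = 2.23×10⁻³ / (1.34×10⁻⁴ × 0.717) = 23.2 m/s
Converting: 23.2 m/s × 3.6 = 84 km/h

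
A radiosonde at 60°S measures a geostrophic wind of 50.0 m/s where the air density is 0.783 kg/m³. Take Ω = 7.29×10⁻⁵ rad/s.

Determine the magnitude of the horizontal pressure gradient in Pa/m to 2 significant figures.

Coriolis parameter at 60°S:
f = 2Ω sin φ = 2 × 7.29×10⁻⁵ × sin 60° = 1.26×10⁻⁴ s⁻¹
Geostrophic balance rearranged: |∂P/∂n| = f ρ V_g
|∂P/∂n| = 1.26×10⁻⁴ × 0.783 × 50.0 = 4.94×10⁻³ Pa/m

4.9×10⁻³ Pa/m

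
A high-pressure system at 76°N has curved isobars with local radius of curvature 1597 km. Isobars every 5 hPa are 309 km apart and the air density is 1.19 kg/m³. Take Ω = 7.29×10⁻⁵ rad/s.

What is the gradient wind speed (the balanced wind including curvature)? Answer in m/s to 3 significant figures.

10.1 m/s

Coriolis parameter at 76°N:
f = 2Ω sin φ = 2 × 7.29×10⁻⁵ × sin 76° = 1.41×10⁻⁴ s⁻¹
Pressure gradient: |∂P/∂n| = 500 Pa / 309000 m = 1.62×10⁻³ Pa/m
Geostrophic speed: V_g = |∂P/∂n|/(fρ) = 1.62×10⁻³/(1.41×10⁻⁴ × 1.19) = 9.61 m/s
Around a high, pressure-gradient force acts outward with centrifugal, so Coriolis balances both:
fV = (1/ρ)|∂P/∂n| + V²/R  →  V² − fR·V + fR·V_g = 0
With fR = 1.41×10⁻⁴ × 1597×10³ m = 226 m/s:
V = [fR − √((fR)² − 4 fR V_g)]/2 = [226 − √(226² − 4×226×9.61)]/2 = 10.1 m/s
Supergeostrophic (V > V_g = 9.61 m/s), as expected around a high.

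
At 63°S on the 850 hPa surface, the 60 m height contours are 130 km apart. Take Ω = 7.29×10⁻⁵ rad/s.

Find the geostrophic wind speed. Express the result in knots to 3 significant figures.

67.7 knots

Coriolis parameter at 63°S:
f = 2Ω sin φ = 2 × 7.29×10⁻⁵ × sin 63° = 1.30×10⁻⁴ s⁻¹
Height gradient: |∂Z/∂n| = 60 m / 130000 m = 4.62×10⁻⁴
On a pressure surface, geostrophic balance gives V_g = (g/f)|∂Z/∂n|:
V_g = 9.81 × 4.62×10⁻⁴ / 1.30×10⁻⁴ = 34.9 m/s
Converting: 34.9 m/s × 1.944 = 67.7 knots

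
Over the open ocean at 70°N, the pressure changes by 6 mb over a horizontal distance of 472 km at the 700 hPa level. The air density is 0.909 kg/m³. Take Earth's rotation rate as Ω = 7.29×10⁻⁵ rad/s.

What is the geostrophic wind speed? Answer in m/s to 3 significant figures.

10.2 m/s

Coriolis parameter at 70°N:
f = 2Ω sin φ = 2 × 7.29×10⁻⁵ × sin 70° = 1.37×10⁻⁴ s⁻¹
Pressure gradient: |∂P/∂n| = 600 Pa / 472000 m = 1.27×10⁻³ Pa/m
Geostrophic balance (pressure-gradient force = Coriolis force):
V_g = (1/(fρ)) |∂P/∂n| = 1.27×10⁻³ / (1.37×10⁻⁴ × 0.909) = 10.2 m/s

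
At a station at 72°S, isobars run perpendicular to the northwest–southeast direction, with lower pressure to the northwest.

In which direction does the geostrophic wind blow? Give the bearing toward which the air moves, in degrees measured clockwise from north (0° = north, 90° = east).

225°

The pressure-gradient force points toward the northwest (bearing 315°).
Geostrophic balance: in the Southern Hemisphere the Coriolis force deflects motion to the left, so the geostrophic wind blows 90° to the left of the pressure-gradient force (low pressure on the right).
Rotating 315° by 90° counterclockwise gives 225° — the wind blows toward the southwest.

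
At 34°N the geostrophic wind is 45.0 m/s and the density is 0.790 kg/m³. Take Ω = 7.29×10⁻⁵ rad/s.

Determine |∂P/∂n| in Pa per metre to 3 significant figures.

2.90×10⁻³ Pa/m

Coriolis parameter at 34°N:
f = 2Ω sin φ = 2 × 7.29×10⁻⁵ × sin 34° = 8.15×10⁻⁵ s⁻¹
Geostrophic balance rearranged: |∂P/∂n| = f ρ V_g
|∂P/∂n| = 8.15×10⁻⁵ × 0.790 × 45.0 = 2.90×10⁻³ Pa/m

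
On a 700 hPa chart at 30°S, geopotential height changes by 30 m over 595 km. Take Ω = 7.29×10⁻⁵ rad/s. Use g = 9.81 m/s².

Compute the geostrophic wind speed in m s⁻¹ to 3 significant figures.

6.78 m s⁻¹

Coriolis parameter at 30°S:
f = 2Ω sin φ = 2 × 7.29×10⁻⁵ × sin 30° = 7.29×10⁻⁵ s⁻¹
Height gradient: |∂Z/∂n| = 30 m / 595000 m = 5.04×10⁻⁵
On a pressure surface, geostrophic balance gives V_g = (g/f)|∂Z/∂n|:
V_g = 9.81 × 5.04×10⁻⁵ / 7.29×10⁻⁵ = 6.78 m/s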